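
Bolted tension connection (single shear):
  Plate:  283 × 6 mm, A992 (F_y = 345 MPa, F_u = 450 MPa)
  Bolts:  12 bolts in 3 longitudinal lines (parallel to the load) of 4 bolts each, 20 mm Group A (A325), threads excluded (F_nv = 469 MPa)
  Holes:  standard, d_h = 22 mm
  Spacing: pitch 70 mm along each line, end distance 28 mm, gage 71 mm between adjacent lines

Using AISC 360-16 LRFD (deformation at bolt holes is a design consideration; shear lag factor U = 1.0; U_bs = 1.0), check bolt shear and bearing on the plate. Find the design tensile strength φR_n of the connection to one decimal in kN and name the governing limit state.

Bolt shear: A_b = π(20)²/4 = 314.16 mm². φR_n = 0.75 × 469 × 314.16 × 12 × 1 = 1326.1 kN.
Bearing (6 mm plate, F_u = 450 MPa): end bolts L_c = 28 − 22/2 = 17, R_n = min(1.2×17×6×450, 2.4×20×6×450) = 55.08 kN/bolt; interior L_c = 70 − 22 = 48, R_n = 129.6 kN/bolt. φR_n = 0.75 × (3×55.08 + 9×129.6) = 998.7 kN.
Governing: min(1326.1, 998.7) = 998.7 kN → bearing.

998.7 kN (bearing governs)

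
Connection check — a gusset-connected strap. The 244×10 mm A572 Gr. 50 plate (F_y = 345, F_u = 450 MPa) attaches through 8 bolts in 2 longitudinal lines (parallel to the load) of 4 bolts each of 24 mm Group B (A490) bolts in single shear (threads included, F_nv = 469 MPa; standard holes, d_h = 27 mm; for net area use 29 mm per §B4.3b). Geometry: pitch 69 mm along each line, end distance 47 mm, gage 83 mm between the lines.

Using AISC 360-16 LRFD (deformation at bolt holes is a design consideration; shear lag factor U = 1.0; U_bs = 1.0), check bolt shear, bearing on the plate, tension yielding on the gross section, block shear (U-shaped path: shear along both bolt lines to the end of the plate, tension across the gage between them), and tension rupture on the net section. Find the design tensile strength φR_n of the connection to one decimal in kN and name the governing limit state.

Bolt shear: A_b = π(24)²/4 = 452.39 mm². φR_n = 0.75 × 469 × 452.39 × 8 × 1 = 1273.0 kN.
Bearing (10 mm plate, F_u = 450 MPa): end bolts L_c = 47 − 27/2 = 33.5, R_n = min(1.2×33.5×10×450, 2.4×24×10×450) = 180.9 kN/bolt; interior L_c = 69 − 27 = 42, R_n = 226.8 kN/bolt. φR_n = 0.75 × (2×180.9 + 6×226.8) = 1292.0 kN.
Tension yield (gross): A_g = 244×10 = 2440 mm². φR_n = 0.90 × 345 × 2440 = 757.6 kN.
Block shear: shear path 2×[47+3×69] = 2×254 mm, A_gv = 5080, A_nv = 2×(254 − 3.5×29)×10 = 3050 mm²; tension across gage: (83 − 1×29)×10 = 540 mm². R_n = min(0.6×450×3050, 0.6×345×5080) + 1.0×450×540 = min(823.5, 1051.6) + 243 = 1066.5 kN. φR_n = 0.75 × 1066.5 = 799.9 kN.
Tension rupture (net): A_n = (244 − 2×29)×10 = 1860 mm² (U = 1.0, A_e = A_n). φR_n = 0.75 × 450 × 1860 = 627.8 kN.
Governing: min(1273.0, 1292.0, 757.6, 799.9, 627.8) = 627.8 kN → net-section rupture.

627.8 kN (net-section rupture governs)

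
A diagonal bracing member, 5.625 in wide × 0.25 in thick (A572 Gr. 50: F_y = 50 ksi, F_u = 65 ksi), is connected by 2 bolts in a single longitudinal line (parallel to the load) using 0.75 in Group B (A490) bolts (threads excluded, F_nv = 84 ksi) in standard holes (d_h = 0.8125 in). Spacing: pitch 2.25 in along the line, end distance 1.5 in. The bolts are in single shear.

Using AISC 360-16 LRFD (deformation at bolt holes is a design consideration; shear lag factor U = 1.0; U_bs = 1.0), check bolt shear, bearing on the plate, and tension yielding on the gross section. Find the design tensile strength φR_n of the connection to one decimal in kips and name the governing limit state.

37.0 kips (bearing governs)

Bolt shear: A_b = π(0.75)²/4 = 0.44179 in². φR_n = 0.75 × 84 × 0.44179 × 2 × 1 = 55.7 kips.
Bearing (0.25 in plate, F_u = 65 ksi): end bolts L_c = 1.5 − 0.8125/2 = 1.09375, R_n = min(1.2×1.09375×0.25×65, 2.4×0.75×0.25×65) = 21.328 kips/bolt; interior L_c = 2.25 − 0.8125 = 1.4375, R_n = 28.031 kips/bolt. φR_n = 0.75 × (1×21.328 + 1×28.031) = 37.0 kips.
Tension yield (gross): A_g = 5.625×0.25 = 1.4063 in². φR_n = 0.90 × 50 × 1.4063 = 63.3 kips.
Governing: min(55.7, 37.0, 63.3) = 37.0 kips → bearing.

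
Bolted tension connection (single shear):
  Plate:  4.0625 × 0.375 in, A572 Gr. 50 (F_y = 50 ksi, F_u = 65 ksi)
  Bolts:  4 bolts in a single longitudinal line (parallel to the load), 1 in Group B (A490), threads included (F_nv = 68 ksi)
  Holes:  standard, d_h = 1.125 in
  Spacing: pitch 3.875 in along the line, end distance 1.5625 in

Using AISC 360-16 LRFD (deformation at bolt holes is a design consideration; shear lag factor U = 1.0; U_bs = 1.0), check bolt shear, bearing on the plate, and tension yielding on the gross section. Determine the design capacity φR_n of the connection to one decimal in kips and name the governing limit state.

Bolt shear: A_b = π(1)²/4 = 0.7854 in². φR_n = 0.75 × 68 × 0.7854 × 4 × 1 = 160.2 kips.
Bearing (0.375 in plate, F_u = 65 ksi): end bolts L_c = 1.5625 − 1.125/2 = 1, R_n = min(1.2×1×0.375×65, 2.4×1×0.375×65) = 29.25 kips/bolt; interior L_c = 3.875 − 1.125 = 2.75, R_n = 58.5 kips/bolt. φR_n = 0.75 × (1×29.25 + 3×58.5) = 153.6 kips.
Tension yield (gross): A_g = 4.0625×0.375 = 1.5234 in². φR_n = 0.90 × 50 × 1.5234 = 68.6 kips.
Governing: min(160.2, 153.6, 68.6) = 68.6 kips → gross-section yield.

68.6 kips (gross-section yield governs)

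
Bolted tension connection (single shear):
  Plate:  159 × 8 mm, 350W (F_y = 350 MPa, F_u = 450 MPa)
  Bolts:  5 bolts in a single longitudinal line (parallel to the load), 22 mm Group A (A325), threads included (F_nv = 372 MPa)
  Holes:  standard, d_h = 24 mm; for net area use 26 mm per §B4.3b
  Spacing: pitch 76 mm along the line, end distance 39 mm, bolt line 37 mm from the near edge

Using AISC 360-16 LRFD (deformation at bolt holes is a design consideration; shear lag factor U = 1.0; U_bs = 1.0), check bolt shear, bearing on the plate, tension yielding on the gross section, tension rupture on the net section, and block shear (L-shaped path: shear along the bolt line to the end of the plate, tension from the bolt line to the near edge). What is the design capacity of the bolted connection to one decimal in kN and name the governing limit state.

Bolt shear: A_b = π(22)²/4 = 380.13 mm². φR_n = 0.75 × 372 × 380.13 × 5 × 1 = 530.3 kN.
Bearing (8 mm plate, F_u = 450 MPa): end bolts L_c = 39 − 24/2 = 27, R_n = min(1.2×27×8×450, 2.4×22×8×450) = 116.64 kN/bolt; interior L_c = 76 − 24 = 52, R_n = 190.08 kN/bolt. φR_n = 0.75 × (1×116.64 + 4×190.08) = 657.7 kN.
Tension yield (gross): A_g = 159×8 = 1272 mm². φR_n = 0.90 × 350 × 1272 = 400.7 kN.
Tension rupture (net): A_n = (159 − 1×26)×8 = 1064 mm² (U = 1.0, A_e = A_n). φR_n = 0.75 × 450 × 1064 = 359.1 kN.
Block shear: shear path 1×[39+4×76] = 1×343 mm, A_gv = 2744, A_nv = 1×(343 − 4.5×26)×8 = 1808 mm²; tension to near edge: (37 − 0.5×26)×8 = 192 mm². R_n = min(0.6×450×1808, 0.6×350×2744) + 1.0×450×192 = min(488.16, 576.24) + 86.4 = 574.56 kN. φR_n = 0.75 × 574.56 = 430.9 kN.
Governing: min(530.3, 657.7, 400.7, 359.1, 430.9) = 359.1 kN → net-section rupture.

359.1 kN (net-section rupture governs)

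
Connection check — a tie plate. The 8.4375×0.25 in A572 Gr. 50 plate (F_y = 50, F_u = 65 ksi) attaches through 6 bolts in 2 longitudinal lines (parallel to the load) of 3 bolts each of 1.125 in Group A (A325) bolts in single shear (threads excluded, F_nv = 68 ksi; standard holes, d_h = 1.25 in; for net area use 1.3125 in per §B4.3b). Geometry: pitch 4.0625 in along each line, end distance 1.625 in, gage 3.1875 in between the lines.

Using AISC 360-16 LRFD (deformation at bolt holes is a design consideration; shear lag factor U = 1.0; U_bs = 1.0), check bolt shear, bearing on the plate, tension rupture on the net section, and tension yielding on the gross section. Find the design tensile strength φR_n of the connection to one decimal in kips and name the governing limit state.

70.8 kips (net-section rupture governs)

Bolt shear: A_b = π(1.125)²/4 = 0.99402 in². φR_n = 0.75 × 68 × 0.99402 × 6 × 1 = 304.2 kips.
Bearing (0.25 in plate, F_u = 65 ksi): end bolts L_c = 1.625 − 1.25/2 = 1, R_n = min(1.2×1×0.25×65, 2.4×1.125×0.25×65) = 19.5 kips/bolt; interior L_c = 4.0625 − 1.25 = 2.8125, R_n = 43.875 kips/bolt. φR_n = 0.75 × (2×19.5 + 4×43.875) = 160.9 kips.
Tension rupture (net): A_n = (8.4375 − 2×1.3125)×0.25 = 1.4531 in² (U = 1.0, A_e = A_n). φR_n = 0.75 × 65 × 1.4531 = 70.8 kips.
Tension yield (gross): A_g = 8.4375×0.25 = 2.1094 in². φR_n = 0.90 × 50 × 2.1094 = 94.9 kips.
Governing: min(304.2, 160.9, 70.8, 94.9) = 70.8 kips → net-section rupture.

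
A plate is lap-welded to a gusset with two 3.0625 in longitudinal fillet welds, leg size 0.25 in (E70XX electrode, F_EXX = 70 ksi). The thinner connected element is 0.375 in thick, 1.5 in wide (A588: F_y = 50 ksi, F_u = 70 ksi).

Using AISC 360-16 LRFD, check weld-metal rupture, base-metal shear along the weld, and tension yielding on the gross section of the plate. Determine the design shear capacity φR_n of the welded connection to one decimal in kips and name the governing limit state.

25.3 kips (gross-section yield governs)

Weld metal: throat = 0.707×0.25 = 0.17675 in, L = 2×3.0625 = 6.125 in. φR_n = 0.75 × 0.6 × 70 × 0.17675 × 6.125 = 34.1 kips.
Base metal shear (0.375 in plate): yield φR_n = 1.0×0.6×50×0.375×6.125 = 68.9 kips; rupture φR_n = 0.75×0.6×70×0.375×6.125 = 72.4 kips; take 68.9 kips (yield).
Tension yield (gross): A_g = 1.5×0.375 = 0.5625 in². φR_n = 0.90 × 50 × 0.5625 = 25.3 kips.
Governing: min(34.1, 68.9, 25.3) = 25.3 kips → gross-section yield.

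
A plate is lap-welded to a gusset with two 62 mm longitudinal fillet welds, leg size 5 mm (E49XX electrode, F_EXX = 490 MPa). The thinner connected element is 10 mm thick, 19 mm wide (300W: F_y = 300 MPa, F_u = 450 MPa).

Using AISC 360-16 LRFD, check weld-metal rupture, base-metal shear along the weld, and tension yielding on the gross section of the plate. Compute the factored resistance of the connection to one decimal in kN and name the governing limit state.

51.3 kN (gross-section yield governs)

Weld metal: throat = 0.707×5 = 3.535 mm, L = 2×62 = 124 mm. φR_n = 0.75 × 0.6 × 490 × 3.535 × 124 = 96.7 kN.
Base metal shear (10 mm plate): yield φR_n = 1.0×0.6×300×10×124 = 223.2 kN; rupture φR_n = 0.75×0.6×450×10×124 = 251.1 kN; take 223.2 kN (yield).
Tension yield (gross): A_g = 19×10 = 190 mm². φR_n = 0.90 × 300 × 190 = 51.3 kN.
Governing: min(96.7, 223.2, 51.3) = 51.3 kN → gross-section yield.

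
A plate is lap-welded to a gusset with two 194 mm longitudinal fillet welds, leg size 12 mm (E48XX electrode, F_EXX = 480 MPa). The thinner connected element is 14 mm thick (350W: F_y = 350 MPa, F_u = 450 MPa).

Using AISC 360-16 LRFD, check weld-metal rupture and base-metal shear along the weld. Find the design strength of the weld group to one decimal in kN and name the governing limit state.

Weld metal: throat = 0.707×12 = 8.484 mm, L = 2×194 = 388 mm. φR_n = 0.75 × 0.6 × 480 × 8.484 × 388 = 711.0 kN.
Base metal shear (14 mm plate): yield φR_n = 1.0×0.6×350×14×388 = 1140.7 kN; rupture φR_n = 0.75×0.6×450×14×388 = 1100.0 kN; take 1100.0 kN (rupture).
Governing: min(711.0, 1100.0) = 711.0 kN → weld metal.

711.0 kN (weld metal governs)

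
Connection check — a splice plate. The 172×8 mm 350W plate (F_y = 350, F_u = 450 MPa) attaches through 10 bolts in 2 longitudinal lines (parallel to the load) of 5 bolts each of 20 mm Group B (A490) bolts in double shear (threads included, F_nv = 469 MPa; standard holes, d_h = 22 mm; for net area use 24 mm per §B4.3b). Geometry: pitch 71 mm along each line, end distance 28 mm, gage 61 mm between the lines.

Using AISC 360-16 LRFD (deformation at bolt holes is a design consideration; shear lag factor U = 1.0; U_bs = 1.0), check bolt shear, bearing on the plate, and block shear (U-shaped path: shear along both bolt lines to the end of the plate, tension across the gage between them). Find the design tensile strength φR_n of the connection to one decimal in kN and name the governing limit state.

Bolt shear: A_b = π(20)²/4 = 314.16 mm². φR_n = 0.75 × 469 × 314.16 × 10 × 2 = 2210.1 kN.
Bearing (8 mm plate, F_u = 450 MPa): end bolts L_c = 28 − 22/2 = 17, R_n = min(1.2×17×8×450, 2.4×20×8×450) = 73.44 kN/bolt; interior L_c = 71 − 22 = 49, R_n = 172.8 kN/bolt. φR_n = 0.75 × (2×73.44 + 8×172.8) = 1147.0 kN.
Block shear: shear path 2×[28+4×71] = 2×312 mm, A_gv = 4992, A_nv = 2×(312 − 4.5×24)×8 = 3264 mm²; tension across gage: (61 − 1×24)×8 = 296 mm². R_n = min(0.6×450×3264, 0.6×350×4992) + 1.0×450×296 = min(881.28, 1048.3) + 133.2 = 1014.5 kN. φR_n = 0.75 × 1014.5 = 760.9 kN.
Governing: min(2210.1, 1147.0, 760.9) = 760.9 kN → block shear.

760.9 kN (block shear governs)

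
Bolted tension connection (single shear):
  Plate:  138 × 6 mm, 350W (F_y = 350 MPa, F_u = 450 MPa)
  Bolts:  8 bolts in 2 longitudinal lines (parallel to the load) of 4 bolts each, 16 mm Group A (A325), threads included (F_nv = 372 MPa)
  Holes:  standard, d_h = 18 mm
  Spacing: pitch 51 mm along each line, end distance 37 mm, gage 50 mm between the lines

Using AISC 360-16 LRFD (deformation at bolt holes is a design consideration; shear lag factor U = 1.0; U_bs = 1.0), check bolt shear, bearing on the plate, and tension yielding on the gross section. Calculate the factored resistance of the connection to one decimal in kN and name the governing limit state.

260.8 kN (gross-section yield governs)

Bolt shear: A_b = π(16)²/4 = 201.06 mm². φR_n = 0.75 × 372 × 201.06 × 8 × 1 = 448.8 kN.
Bearing (6 mm plate, F_u = 450 MPa): end bolts L_c = 37 − 18/2 = 28, R_n = min(1.2×28×6×450, 2.4×16×6×450) = 90.72 kN/bolt; interior L_c = 51 − 18 = 33, R_n = 103.68 kN/bolt. φR_n = 0.75 × (2×90.72 + 6×103.68) = 602.6 kN.
Tension yield (gross): A_g = 138×6 = 828 mm². φR_n = 0.90 × 350 × 828 = 260.8 kN.
Governing: min(448.8, 602.6, 260.8) = 260.8 kN → gross-section yield.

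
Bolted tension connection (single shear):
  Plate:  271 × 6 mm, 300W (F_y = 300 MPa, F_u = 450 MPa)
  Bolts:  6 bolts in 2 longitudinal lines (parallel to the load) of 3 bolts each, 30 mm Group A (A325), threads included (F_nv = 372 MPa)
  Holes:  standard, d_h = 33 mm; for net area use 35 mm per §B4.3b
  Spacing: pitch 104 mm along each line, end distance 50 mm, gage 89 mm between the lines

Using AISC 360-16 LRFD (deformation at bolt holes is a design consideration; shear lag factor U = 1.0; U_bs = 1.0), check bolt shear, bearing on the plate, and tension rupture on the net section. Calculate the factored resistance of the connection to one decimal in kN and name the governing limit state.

Bolt shear: A_b = π(30)²/4 = 706.86 mm². φR_n = 0.75 × 372 × 706.86 × 6 × 1 = 1183.3 kN.
Bearing (6 mm plate, F_u = 450 MPa): end bolts L_c = 50 − 33/2 = 33.5, R_n = min(1.2×33.5×6×450, 2.4×30×6×450) = 108.54 kN/bolt; interior L_c = 104 − 33 = 71, R_n = 194.4 kN/bolt. φR_n = 0.75 × (2×108.54 + 4×194.4) = 746.0 kN.
Tension rupture (net): A_n = (271 − 2×35)×6 = 1206 mm² (U = 1.0, A_e = A_n). φR_n = 0.75 × 450 × 1206 = 407.0 kN.
Governing: min(1183.3, 746.0, 407.0) = 407.0 kN → net-section rupture.

407.0 kN (net-section rupture governs)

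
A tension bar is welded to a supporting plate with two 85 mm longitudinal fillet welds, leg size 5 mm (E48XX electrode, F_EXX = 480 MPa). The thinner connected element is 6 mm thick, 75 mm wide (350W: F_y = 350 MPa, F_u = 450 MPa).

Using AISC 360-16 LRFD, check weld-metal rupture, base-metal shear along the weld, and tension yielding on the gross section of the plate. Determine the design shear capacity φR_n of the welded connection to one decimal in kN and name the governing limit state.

129.8 kN (weld metal governs)

Weld metal: throat = 0.707×5 = 3.535 mm, L = 2×85 = 170 mm. φR_n = 0.75 × 0.6 × 480 × 3.535 × 170 = 129.8 kN.
Base metal shear (6 mm plate): yield φR_n = 1.0×0.6×350×6×170 = 214.2 kN; rupture φR_n = 0.75×0.6×450×6×170 = 206.6 kN; take 206.6 kN (rupture).
Tension yield (gross): A_g = 75×6 = 450 mm². φR_n = 0.90 × 350 × 450 = 141.8 kN.
Governing: min(129.8, 206.6, 141.8) = 129.8 kN → weld metal.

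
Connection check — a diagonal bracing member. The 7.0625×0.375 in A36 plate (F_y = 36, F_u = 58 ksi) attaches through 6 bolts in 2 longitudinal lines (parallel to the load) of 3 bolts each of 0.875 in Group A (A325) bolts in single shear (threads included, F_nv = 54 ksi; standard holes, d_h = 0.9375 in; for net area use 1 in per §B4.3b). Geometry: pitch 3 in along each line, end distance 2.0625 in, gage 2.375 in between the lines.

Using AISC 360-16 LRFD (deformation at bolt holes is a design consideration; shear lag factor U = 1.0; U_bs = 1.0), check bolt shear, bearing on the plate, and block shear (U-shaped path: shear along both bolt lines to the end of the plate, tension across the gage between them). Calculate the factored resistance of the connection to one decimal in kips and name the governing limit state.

120.4 kips (block shear governs)

Bolt shear: A_b = π(0.875)²/4 = 0.60132 in². φR_n = 0.75 × 54 × 0.60132 × 6 × 1 = 146.1 kips.
Bearing (0.375 in plate, F_u = 58 ksi): end bolts L_c = 2.0625 − 0.9375/2 = 1.59375, R_n = min(1.2×1.59375×0.375×58, 2.4×0.875×0.375×58) = 41.597 kips/bolt; interior L_c = 3 − 0.9375 = 2.0625, R_n = 45.675 kips/bolt. φR_n = 0.75 × (2×41.597 + 4×45.675) = 199.4 kips.
Block shear: shear path 2×[2.0625+2×3] = 2×8.0625 in, A_gv = 6.0469, A_nv = 2×(8.0625 − 2.5×1)×0.375 = 4.1719 in²; tension across gage: (2.375 − 1×1)×0.375 = 0.51563 in². R_n = min(0.6×58×4.1719, 0.6×36×6.0469) + 1.0×58×0.51563 = min(145.18, 130.61) + 29.907 = 160.52 kips. φR_n = 0.75 × 160.52 = 120.4 kips.
Governing: min(146.1, 199.4, 120.4) = 120.4 kips → block shear.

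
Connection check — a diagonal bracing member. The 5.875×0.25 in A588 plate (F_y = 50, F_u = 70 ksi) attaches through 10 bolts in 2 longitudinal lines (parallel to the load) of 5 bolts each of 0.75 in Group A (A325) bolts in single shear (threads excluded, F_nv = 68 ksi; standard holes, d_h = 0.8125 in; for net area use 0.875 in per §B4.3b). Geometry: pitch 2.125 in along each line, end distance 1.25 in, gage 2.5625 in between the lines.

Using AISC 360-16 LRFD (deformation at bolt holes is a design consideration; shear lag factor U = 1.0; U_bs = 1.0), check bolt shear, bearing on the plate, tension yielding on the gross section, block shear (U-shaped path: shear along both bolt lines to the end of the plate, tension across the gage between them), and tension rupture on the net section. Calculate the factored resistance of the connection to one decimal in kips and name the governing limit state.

Bolt shear: A_b = π(0.75)²/4 = 0.44179 in². φR_n = 0.75 × 68 × 0.44179 × 10 × 1 = 225.3 kips.
Bearing (0.25 in plate, F_u = 70 ksi): end bolts L_c = 1.25 − 0.8125/2 = 0.84375, R_n = min(1.2×0.84375×0.25×70, 2.4×0.75×0.25×70) = 17.719 kips/bolt; interior L_c = 2.125 − 0.8125 = 1.3125, R_n = 27.563 kips/bolt. φR_n = 0.75 × (2×17.719 + 8×27.563) = 192.0 kips.
Tension yield (gross): A_g = 5.875×0.25 = 1.4688 in². φR_n = 0.90 × 50 × 1.4688 = 66.1 kips.
Block shear: shear path 2×[1.25+4×2.125] = 2×9.75 in, A_gv = 4.875, A_nv = 2×(9.75 − 4.5×0.875)×0.25 = 2.9063 in²; tension across gage: (2.5625 − 1×0.875)×0.25 = 0.42188 in². R_n = min(0.6×70×2.9063, 0.6×50×4.875) + 1.0×70×0.42188 = min(122.06, 146.25) + 29.532 = 151.59 kips. φR_n = 0.75 × 151.59 = 113.7 kips.
Tension rupture (net): A_n = (5.875 − 2×0.875)×0.25 = 1.0313 in² (U = 1.0, A_e = A_n). φR_n = 0.75 × 70 × 1.0313 = 54.1 kips.
Governing: min(225.3, 192.0, 66.1, 113.7, 54.1) = 54.1 kips → net-section rupture.

54.1 kips (net-section rupture governs)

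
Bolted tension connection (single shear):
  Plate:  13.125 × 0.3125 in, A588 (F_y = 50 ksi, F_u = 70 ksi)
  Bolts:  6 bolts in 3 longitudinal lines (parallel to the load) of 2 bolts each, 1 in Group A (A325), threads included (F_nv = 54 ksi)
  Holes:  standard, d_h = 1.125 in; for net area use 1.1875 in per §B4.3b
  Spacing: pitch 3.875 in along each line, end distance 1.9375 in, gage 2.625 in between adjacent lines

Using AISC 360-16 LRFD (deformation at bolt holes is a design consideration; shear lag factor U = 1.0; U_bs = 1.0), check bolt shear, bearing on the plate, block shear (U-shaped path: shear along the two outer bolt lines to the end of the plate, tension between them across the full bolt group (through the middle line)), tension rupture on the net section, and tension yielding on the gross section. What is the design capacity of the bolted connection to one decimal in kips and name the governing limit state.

Bolt shear: A_b = π(1)²/4 = 0.7854 in². φR_n = 0.75 × 54 × 0.7854 × 6 × 1 = 190.9 kips.
Bearing (0.3125 in plate, F_u = 70 ksi): end bolts L_c = 1.9375 − 1.125/2 = 1.375, R_n = min(1.2×1.375×0.3125×70, 2.4×1×0.3125×70) = 36.094 kips/bolt; interior L_c = 3.875 − 1.125 = 2.75, R_n = 52.5 kips/bolt. φR_n = 0.75 × (3×36.094 + 3×52.5) = 199.3 kips.
Block shear: shear path 2×[1.9375+1×3.875] = 2×5.8125 in, A_gv = 3.6328, A_nv = 2×(5.8125 − 1.5×1.1875)×0.3125 = 2.5195 in²; tension across gage: (5.25 − 2×1.1875)×0.3125 = 0.89844 in². R_n = min(0.6×70×2.5195, 0.6×50×3.6328) + 1.0×70×0.89844 = min(105.82, 108.98) + 62.891 = 168.71 kips. φR_n = 0.75 × 168.71 = 126.5 kips.
Tension rupture (net): A_n = (13.125 − 3×1.1875)×0.3125 = 2.9883 in² (U = 1.0, A_e = A_n). φR_n = 0.75 × 70 × 2.9883 = 156.9 kips.
Tension yield (gross): A_g = 13.125×0.3125 = 4.1016 in². φR_n = 0.90 × 50 × 4.1016 = 184.6 kips.
Governing: min(190.9, 199.3, 126.5, 156.9, 184.6) = 126.5 kips → block shear.

126.5 kips (block shear governs)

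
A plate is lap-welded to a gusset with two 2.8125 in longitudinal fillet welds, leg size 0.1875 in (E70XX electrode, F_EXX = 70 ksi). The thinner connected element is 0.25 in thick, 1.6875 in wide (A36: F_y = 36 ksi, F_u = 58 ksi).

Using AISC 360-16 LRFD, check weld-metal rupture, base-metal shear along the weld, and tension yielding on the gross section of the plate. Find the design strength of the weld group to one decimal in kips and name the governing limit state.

Weld metal: throat = 0.707×0.1875 = 0.13256 in, L = 2×2.8125 = 5.625 in. φR_n = 0.75 × 0.6 × 70 × 0.13256 × 5.625 = 23.5 kips.
Base metal shear (0.25 in plate): yield φR_n = 1.0×0.6×36×0.25×5.625 = 30.4 kips; rupture φR_n = 0.75×0.6×58×0.25×5.625 = 36.7 kips; take 30.4 kips (yield).
Tension yield (gross): A_g = 1.6875×0.25 = 0.42188 in². φR_n = 0.90 × 36 × 0.42188 = 13.7 kips.
Governing: min(23.5, 30.4, 13.7) = 13.7 kips → gross-section yield.

13.7 kips (gross-section yield governs)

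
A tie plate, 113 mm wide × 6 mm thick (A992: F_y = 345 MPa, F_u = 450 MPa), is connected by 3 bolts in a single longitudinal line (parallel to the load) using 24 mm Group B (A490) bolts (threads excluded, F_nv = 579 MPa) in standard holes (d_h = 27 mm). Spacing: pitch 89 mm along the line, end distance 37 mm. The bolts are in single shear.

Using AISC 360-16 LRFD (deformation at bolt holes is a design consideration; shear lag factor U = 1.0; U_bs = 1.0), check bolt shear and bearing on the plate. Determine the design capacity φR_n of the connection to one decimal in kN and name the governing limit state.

Bolt shear: A_b = π(24)²/4 = 452.39 mm². φR_n = 0.75 × 579 × 452.39 × 3 × 1 = 589.4 kN.
Bearing (6 mm plate, F_u = 450 MPa): end bolts L_c = 37 − 27/2 = 23.5, R_n = min(1.2×23.5×6×450, 2.4×24×6×450) = 76.14 kN/bolt; interior L_c = 89 − 27 = 62, R_n = 155.52 kN/bolt. φR_n = 0.75 × (1×76.14 + 2×155.52) = 290.4 kN.
Governing: min(589.4, 290.4) = 290.4 kN → bearing.

290.4 kN (bearing governs)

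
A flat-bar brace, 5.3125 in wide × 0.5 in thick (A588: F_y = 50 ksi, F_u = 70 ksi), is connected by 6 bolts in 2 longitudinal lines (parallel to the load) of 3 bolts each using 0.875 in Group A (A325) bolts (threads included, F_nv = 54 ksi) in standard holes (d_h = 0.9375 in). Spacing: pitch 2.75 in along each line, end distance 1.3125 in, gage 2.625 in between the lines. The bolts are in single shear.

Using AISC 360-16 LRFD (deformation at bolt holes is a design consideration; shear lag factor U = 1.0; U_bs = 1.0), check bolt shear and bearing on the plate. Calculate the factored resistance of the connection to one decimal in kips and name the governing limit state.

Bolt shear: A_b = π(0.875)²/4 = 0.60132 in². φR_n = 0.75 × 54 × 0.60132 × 6 × 1 = 146.1 kips.
Bearing (0.5 in plate, F_u = 70 ksi): end bolts L_c = 1.3125 − 0.9375/2 = 0.84375, R_n = min(1.2×0.84375×0.5×70, 2.4×0.875×0.5×70) = 35.438 kips/bolt; interior L_c = 2.75 − 0.9375 = 1.8125, R_n = 73.5 kips/bolt. φR_n = 0.75 × (2×35.438 + 4×73.5) = 273.7 kips.
Governing: min(146.1, 273.7) = 146.1 kips → bolt shear.

146.1 kips (bolt shear governs)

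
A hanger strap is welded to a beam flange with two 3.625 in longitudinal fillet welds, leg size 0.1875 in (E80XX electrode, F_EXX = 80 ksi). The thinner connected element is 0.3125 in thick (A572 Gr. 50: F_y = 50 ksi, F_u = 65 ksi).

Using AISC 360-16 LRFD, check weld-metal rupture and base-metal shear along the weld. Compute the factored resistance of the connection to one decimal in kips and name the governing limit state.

34.6 kips (weld metal governs)

Weld metal: throat = 0.707×0.1875 = 0.13256 in, L = 2×3.625 = 7.25 in. φR_n = 0.75 × 0.6 × 80 × 0.13256 × 7.25 = 34.6 kips.
Base metal shear (0.3125 in plate): yield φR_n = 1.0×0.6×50×0.3125×7.25 = 68.0 kips; rupture φR_n = 0.75×0.6×65×0.3125×7.25 = 66.3 kips; take 66.3 kips (rupture).
Governing: min(34.6, 66.3) = 34.6 kips → weld metal.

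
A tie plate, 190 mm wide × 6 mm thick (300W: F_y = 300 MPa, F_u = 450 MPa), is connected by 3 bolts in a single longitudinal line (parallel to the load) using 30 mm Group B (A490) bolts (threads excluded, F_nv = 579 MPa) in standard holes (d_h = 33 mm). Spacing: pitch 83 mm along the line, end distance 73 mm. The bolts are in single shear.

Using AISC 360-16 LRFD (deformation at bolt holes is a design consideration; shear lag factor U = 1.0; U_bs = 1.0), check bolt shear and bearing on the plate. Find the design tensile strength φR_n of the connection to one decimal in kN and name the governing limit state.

Bolt shear: A_b = π(30)²/4 = 706.86 mm². φR_n = 0.75 × 579 × 706.86 × 3 × 1 = 920.9 kN.
Bearing (6 mm plate, F_u = 450 MPa): end bolts L_c = 73 − 33/2 = 56.5, R_n = min(1.2×56.5×6×450, 2.4×30×6×450) = 183.06 kN/bolt; interior L_c = 83 − 33 = 50, R_n = 162 kN/bolt. φR_n = 0.75 × (1×183.06 + 2×162) = 380.3 kN.
Governing: min(920.9, 380.3) = 380.3 kN → bearing.

380.3 kN (bearing governs)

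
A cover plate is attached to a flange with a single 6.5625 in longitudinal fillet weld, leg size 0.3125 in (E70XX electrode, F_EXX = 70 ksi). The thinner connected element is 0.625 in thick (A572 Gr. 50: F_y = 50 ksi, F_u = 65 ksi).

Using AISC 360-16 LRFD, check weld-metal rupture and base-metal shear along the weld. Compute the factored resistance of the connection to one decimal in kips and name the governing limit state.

45.7 kips (weld metal governs)

Weld metal: throat = 0.707×0.3125 = 0.22094 in, L = 6.5625 in. φR_n = 0.75 × 0.6 × 70 × 0.22094 × 6.5625 = 45.7 kips.
Base metal shear (0.625 in plate): yield φR_n = 1.0×0.6×50×0.625×6.5625 = 123.0 kips; rupture φR_n = 0.75×0.6×65×0.625×6.5625 = 120.0 kips; take 120.0 kips (rupture).
Governing: min(45.7, 120.0) = 45.7 kips → weld metal.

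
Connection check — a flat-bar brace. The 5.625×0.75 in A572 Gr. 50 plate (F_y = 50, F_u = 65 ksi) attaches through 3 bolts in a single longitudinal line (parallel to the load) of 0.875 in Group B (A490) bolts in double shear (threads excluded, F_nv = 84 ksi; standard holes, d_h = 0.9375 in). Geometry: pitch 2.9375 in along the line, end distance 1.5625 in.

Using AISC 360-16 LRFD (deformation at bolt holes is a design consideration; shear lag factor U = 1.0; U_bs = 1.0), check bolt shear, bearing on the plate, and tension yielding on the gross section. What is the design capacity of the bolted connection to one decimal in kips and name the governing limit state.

189.8 kips (gross-section yield governs)

Bolt shear: A_b = π(0.875)²/4 = 0.60132 in². φR_n = 0.75 × 84 × 0.60132 × 3 × 2 = 227.3 kips.
Bearing (0.75 in plate, F_u = 65 ksi): end bolts L_c = 1.5625 − 0.9375/2 = 1.09375, R_n = min(1.2×1.09375×0.75×65, 2.4×0.875×0.75×65) = 63.984 kips/bolt; interior L_c = 2.9375 − 0.9375 = 2, R_n = 102.38 kips/bolt. φR_n = 0.75 × (1×63.984 + 2×102.38) = 201.6 kips.
Tension yield (gross): A_g = 5.625×0.75 = 4.2188 in². φR_n = 0.90 × 50 × 4.2188 = 189.8 kips.
Governing: min(227.3, 201.6, 189.8) = 189.8 kips → gross-section yield.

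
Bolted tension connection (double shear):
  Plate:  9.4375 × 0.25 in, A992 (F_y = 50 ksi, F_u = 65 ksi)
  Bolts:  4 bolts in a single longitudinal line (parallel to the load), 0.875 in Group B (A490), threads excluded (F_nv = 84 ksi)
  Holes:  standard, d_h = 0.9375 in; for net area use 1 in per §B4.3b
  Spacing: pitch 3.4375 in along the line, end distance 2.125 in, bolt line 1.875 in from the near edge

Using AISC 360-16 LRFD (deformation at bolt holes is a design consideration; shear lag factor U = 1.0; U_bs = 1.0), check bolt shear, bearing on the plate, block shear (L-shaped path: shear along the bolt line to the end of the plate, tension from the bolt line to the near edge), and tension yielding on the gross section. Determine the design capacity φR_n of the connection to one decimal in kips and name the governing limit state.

82.1 kips (block shear governs)

Bolt shear: A_b = π(0.875)²/4 = 0.60132 in². φR_n = 0.75 × 84 × 0.60132 × 4 × 2 = 303.1 kips.
Bearing (0.25 in plate, F_u = 65 ksi): end bolts L_c = 2.125 − 0.9375/2 = 1.65625, R_n = min(1.2×1.65625×0.25×65, 2.4×0.875×0.25×65) = 32.297 kips/bolt; interior L_c = 3.4375 − 0.9375 = 2.5, R_n = 34.125 kips/bolt. φR_n = 0.75 × (1×32.297 + 3×34.125) = 101.0 kips.
Block shear: shear path 1×[2.125+3×3.4375] = 1×12.4375 in, A_gv = 3.1094, A_nv = 1×(12.4375 − 3.5×1)×0.25 = 2.2344 in²; tension to near edge: (1.875 − 0.5×1)×0.25 = 0.34375 in². R_n = min(0.6×65×2.2344, 0.6×50×3.1094) + 1.0×65×0.34375 = min(87.142, 93.282) + 22.344 = 109.49 kips. φR_n = 0.75 × 109.49 = 82.1 kips.
Tension yield (gross): A_g = 9.4375×0.25 = 2.3594 in². φR_n = 0.90 × 50 × 2.3594 = 106.2 kips.
Governing: min(303.1, 101.0, 82.1, 106.2) = 82.1 kips → block shear.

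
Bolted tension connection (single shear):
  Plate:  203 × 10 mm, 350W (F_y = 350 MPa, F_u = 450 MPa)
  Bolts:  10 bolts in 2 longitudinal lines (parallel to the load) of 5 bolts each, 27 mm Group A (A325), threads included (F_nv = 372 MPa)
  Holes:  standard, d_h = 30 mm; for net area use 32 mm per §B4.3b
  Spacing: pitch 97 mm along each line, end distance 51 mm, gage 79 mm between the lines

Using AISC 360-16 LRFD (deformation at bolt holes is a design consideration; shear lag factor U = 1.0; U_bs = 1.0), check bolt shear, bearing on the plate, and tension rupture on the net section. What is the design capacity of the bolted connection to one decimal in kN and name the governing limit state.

Bolt shear: A_b = π(27)²/4 = 572.56 mm². φR_n = 0.75 × 372 × 572.56 × 10 × 1 = 1597.4 kN.
Bearing (10 mm plate, F_u = 450 MPa): end bolts L_c = 51 − 30/2 = 36, R_n = min(1.2×36×10×450, 2.4×27×10×450) = 194.4 kN/bolt; interior L_c = 97 − 30 = 67, R_n = 291.6 kN/bolt. φR_n = 0.75 × (2×194.4 + 8×291.6) = 2041.2 kN.
Tension rupture (net): A_n = (203 − 2×32)×10 = 1390 mm² (U = 1.0, A_e = A_n). φR_n = 0.75 × 450 × 1390 = 469.1 kN.
Governing: min(1597.4, 2041.2, 469.1) = 469.1 kN → net-section rupture.

469.1 kN (net-section rupture governs)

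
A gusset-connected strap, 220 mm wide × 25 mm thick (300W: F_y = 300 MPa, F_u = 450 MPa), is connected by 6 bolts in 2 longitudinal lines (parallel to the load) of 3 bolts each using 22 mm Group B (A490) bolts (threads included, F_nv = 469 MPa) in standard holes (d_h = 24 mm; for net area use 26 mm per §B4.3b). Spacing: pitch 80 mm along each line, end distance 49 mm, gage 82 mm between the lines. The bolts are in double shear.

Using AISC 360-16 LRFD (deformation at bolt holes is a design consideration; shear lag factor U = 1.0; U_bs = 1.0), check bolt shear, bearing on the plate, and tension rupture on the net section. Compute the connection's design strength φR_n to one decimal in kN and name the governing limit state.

1417.5 kN (net-section rupture governs)

Bolt shear: A_b = π(22)²/4 = 380.13 mm². φR_n = 0.75 × 469 × 380.13 × 6 × 2 = 1604.5 kN.
Bearing (25 mm plate, F_u = 450 MPa): end bolts L_c = 49 − 24/2 = 37, R_n = min(1.2×37×25×450, 2.4×22×25×450) = 499.5 kN/bolt; interior L_c = 80 − 24 = 56, R_n = 594 kN/bolt. φR_n = 0.75 × (2×499.5 + 4×594) = 2531.3 kN.
Tension rupture (net): A_n = (220 − 2×26)×25 = 4200 mm² (U = 1.0, A_e = A_n). φR_n = 0.75 × 450 × 4200 = 1417.5 kN.
Governing: min(1604.5, 2531.3, 1417.5) = 1417.5 kN → net-section rupture.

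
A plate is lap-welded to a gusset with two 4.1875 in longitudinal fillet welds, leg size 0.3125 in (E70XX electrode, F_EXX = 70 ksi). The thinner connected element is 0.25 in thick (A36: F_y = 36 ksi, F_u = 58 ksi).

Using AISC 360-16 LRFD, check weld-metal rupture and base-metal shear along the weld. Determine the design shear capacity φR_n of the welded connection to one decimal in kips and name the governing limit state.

Weld metal: throat = 0.707×0.3125 = 0.22094 in, L = 2×4.1875 = 8.375 in. φR_n = 0.75 × 0.6 × 70 × 0.22094 × 8.375 = 58.3 kips.
Base metal shear (0.25 in plate): yield φR_n = 1.0×0.6×36×0.25×8.375 = 45.2 kips; rupture φR_n = 0.75×0.6×58×0.25×8.375 = 54.6 kips; take 45.2 kips (yield).
Governing: min(58.3, 45.2) = 45.2 kips → base-metal shear.

45.2 kips (base-metal shear governs)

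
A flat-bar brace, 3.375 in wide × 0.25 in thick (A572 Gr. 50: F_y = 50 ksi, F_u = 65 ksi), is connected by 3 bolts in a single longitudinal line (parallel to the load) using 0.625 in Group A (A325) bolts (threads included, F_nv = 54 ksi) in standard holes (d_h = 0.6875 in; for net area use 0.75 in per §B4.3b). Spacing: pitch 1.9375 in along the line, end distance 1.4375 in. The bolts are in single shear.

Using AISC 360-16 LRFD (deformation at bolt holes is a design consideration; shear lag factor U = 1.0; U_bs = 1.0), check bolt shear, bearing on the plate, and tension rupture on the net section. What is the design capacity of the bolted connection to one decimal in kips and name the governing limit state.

32.0 kips (net-section rupture governs)

Bolt shear: A_b = π(0.625)²/4 = 0.3068 in². φR_n = 0.75 × 54 × 0.3068 × 3 × 1 = 37.3 kips.
Bearing (0.25 in plate, F_u = 65 ksi): end bolts L_c = 1.4375 − 0.6875/2 = 1.09375, R_n = min(1.2×1.09375×0.25×65, 2.4×0.625×0.25×65) = 21.328 kips/bolt; interior L_c = 1.9375 − 0.6875 = 1.25, R_n = 24.375 kips/bolt. φR_n = 0.75 × (1×21.328 + 2×24.375) = 52.6 kips.
Tension rupture (net): A_n = (3.375 − 1×0.75)×0.25 = 0.65625 in² (U = 1.0, A_e = A_n). φR_n = 0.75 × 65 × 0.65625 = 32.0 kips.
Governing: min(37.3, 52.6, 32.0) = 32.0 kips → net-section rupture.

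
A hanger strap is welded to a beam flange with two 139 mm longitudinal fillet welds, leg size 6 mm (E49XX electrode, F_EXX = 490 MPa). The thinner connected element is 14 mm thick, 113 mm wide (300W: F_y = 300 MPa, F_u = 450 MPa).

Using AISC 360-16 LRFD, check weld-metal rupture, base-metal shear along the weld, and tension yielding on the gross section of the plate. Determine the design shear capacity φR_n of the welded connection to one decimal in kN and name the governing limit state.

260.0 kN (weld metal governs)

Weld metal: throat = 0.707×6 = 4.242 mm, L = 2×139 = 278 mm. φR_n = 0.75 × 0.6 × 490 × 4.242 × 278 = 260.0 kN.
Base metal shear (14 mm plate): yield φR_n = 1.0×0.6×300×14×278 = 700.6 kN; rupture φR_n = 0.75×0.6×450×14×278 = 788.1 kN; take 700.6 kN (yield).
Tension yield (gross): A_g = 113×14 = 1582 mm². φR_n = 0.90 × 300 × 1582 = 427.1 kN.
Governing: min(260.0, 700.6, 427.1) = 260.0 kN → weld metal.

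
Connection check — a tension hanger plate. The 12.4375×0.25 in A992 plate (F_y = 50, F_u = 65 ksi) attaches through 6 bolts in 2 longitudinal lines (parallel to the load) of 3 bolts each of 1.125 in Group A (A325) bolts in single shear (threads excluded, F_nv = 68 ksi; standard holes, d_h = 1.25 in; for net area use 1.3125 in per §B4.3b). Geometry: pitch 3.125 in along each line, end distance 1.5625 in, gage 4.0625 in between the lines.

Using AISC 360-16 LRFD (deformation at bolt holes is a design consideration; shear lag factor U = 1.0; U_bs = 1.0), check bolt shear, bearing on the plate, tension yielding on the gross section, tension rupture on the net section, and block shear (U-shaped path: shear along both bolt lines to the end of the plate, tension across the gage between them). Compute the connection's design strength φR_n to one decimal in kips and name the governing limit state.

Bolt shear: A_b = π(1.125)²/4 = 0.99402 in². φR_n = 0.75 × 68 × 0.99402 × 6 × 1 = 304.2 kips.
Bearing (0.25 in plate, F_u = 65 ksi): end bolts L_c = 1.5625 − 1.25/2 = 0.9375, R_n = min(1.2×0.9375×0.25×65, 2.4×1.125×0.25×65) = 18.281 kips/bolt; interior L_c = 3.125 − 1.25 = 1.875, R_n = 36.563 kips/bolt. φR_n = 0.75 × (2×18.281 + 4×36.563) = 137.1 kips.
Tension yield (gross): A_g = 12.4375×0.25 = 3.1094 in². φR_n = 0.90 × 50 × 3.1094 = 139.9 kips.
Tension rupture (net): A_n = (12.4375 − 2×1.3125)×0.25 = 2.4531 in² (U = 1.0, A_e = A_n). φR_n = 0.75 × 65 × 2.4531 = 119.6 kips.
Block shear: shear path 2×[1.5625+2×3.125] = 2×7.8125 in, A_gv = 3.9063, A_nv = 2×(7.8125 − 2.5×1.3125)×0.25 = 2.2656 in²; tension across gage: (4.0625 − 1×1.3125)×0.25 = 0.6875 in². R_n = min(0.6×65×2.2656, 0.6×50×3.9063) + 1.0×65×0.6875 = min(88.358, 117.19) + 44.688 = 133.05 kips. φR_n = 0.75 × 133.05 = 99.8 kips.
Governing: min(304.2, 137.1, 139.9, 119.6, 99.8) = 99.8 kips → block shear.

99.8 kips (block shear governs)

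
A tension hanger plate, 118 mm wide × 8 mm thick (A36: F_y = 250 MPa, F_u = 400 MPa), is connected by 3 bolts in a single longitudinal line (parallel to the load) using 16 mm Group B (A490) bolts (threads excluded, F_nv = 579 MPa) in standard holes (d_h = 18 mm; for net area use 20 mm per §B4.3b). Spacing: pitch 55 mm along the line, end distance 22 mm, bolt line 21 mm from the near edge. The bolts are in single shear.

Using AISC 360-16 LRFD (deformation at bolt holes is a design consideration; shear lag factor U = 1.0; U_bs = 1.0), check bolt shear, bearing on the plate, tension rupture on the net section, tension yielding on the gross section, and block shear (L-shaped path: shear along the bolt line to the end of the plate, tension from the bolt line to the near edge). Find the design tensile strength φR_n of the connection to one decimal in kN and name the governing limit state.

144.5 kN (block shear governs)

Bolt shear: A_b = π(16)²/4 = 201.06 mm². φR_n = 0.75 × 579 × 201.06 × 3 × 1 = 261.9 kN.
Bearing (8 mm plate, F_u = 400 MPa): end bolts L_c = 22 − 18/2 = 13, R_n = min(1.2×13×8×400, 2.4×16×8×400) = 49.92 kN/bolt; interior L_c = 55 − 18 = 37, R_n = 122.88 kN/bolt. φR_n = 0.75 × (1×49.92 + 2×122.88) = 221.8 kN.
Tension rupture (net): A_n = (118 − 1×20)×8 = 784 mm² (U = 1.0, A_e = A_n). φR_n = 0.75 × 400 × 784 = 235.2 kN.
Tension yield (gross): A_g = 118×8 = 944 mm². φR_n = 0.90 × 250 × 944 = 212.4 kN.
Block shear: shear path 1×[22+2×55] = 1×132 mm, A_gv = 1056, A_nv = 1×(132 − 2.5×20)×8 = 656 mm²; tension to near edge: (21 − 0.5×20)×8 = 88 mm². R_n = min(0.6×400×656, 0.6×250×1056) + 1.0×400×88 = min(157.44, 158.4) + 35.2 = 192.64 kN. φR_n = 0.75 × 192.64 = 144.5 kN.
Governing: min(261.9, 221.8, 235.2, 212.4, 144.5) = 144.5 kN → block shear.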